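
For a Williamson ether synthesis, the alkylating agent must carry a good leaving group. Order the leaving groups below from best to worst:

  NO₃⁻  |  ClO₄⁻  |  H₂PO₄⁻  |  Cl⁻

ClO₄⁻: pKₐ(HClO₄) ≈ -10 — extremely weak base; rarely used for safety reasons
Cl⁻: pKₐ(HCl) ≈ -7 — moderately weak base
NO₃⁻: pKₐ(HNO₃) ≈ -1.3 — resonance-delocalised over three oxygens
H₂PO₄⁻: pKₐ(H₃PO₄) ≈ 2.1

ClO₄⁻ > Cl⁻ > NO₃⁻ > H₂PO₄⁻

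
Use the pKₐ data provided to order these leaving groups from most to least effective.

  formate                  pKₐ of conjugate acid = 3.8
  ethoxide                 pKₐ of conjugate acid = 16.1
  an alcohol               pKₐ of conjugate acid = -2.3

an alcohol > formate > ethoxide

Lower conjugate-acid pKₐ ⇒ weaker base ⇒ better leaving group.
Sorting by the given values: an alcohol (-2.3), formate (3.8), ethoxide (16.1).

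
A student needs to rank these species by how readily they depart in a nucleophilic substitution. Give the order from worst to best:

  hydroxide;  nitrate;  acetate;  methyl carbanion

A good leaving group is a weak base: the lower the pKₐ of its conjugate acid, the more readily it departs.
nitrate: pKₐ(HNO₃) ≈ -1.3
acetate: pKₐ(CH₃COOH) ≈ 4.8 — resonance-stabilised but still a weak base
hydroxide: pKₐ(H₂O) ≈ 15.7
methyl carbanion: pKₐ(CH₄) ≈ 48 — unstabilised carbanion; the worst conceivable leaving group
The question asks for worst first, so the sequence is read in increasing leaving-group ability.

methyl carbanion < hydroxide < acetate < nitrate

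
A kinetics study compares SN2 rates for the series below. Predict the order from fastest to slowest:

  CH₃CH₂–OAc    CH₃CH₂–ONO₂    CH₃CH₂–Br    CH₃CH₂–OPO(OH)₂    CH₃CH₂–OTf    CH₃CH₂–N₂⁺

CH₃CH₂–N₂⁺ > CH₃CH₂–OTf > CH₃CH₂–Br > CH₃CH₂–ONO₂ > CH₃CH₂–OPO(OH)₂ > CH₃CH₂–OAc

Identical carbon frameworks mean the comparison reduces to leaving-group quality.
The more stable X⁻ (or X) is on its own — i.e. the weaker a base it is — the better a leaving group it makes.
CH₃CH₂–N₂⁺ loses N₂: no meaningful conjugate acid; N₂ departs as an exceptionally stable neutral molecule
CH₃CH₂–OTf loses OTf⁻: pKₐ(CF₃SO₃H (triflic acid)) ≈ -14
CH₃CH₂–Br loses Br⁻: pKₐ(HBr) ≈ -9
CH₃CH₂–ONO₂ loses NO₃⁻: pKₐ(HNO₃) ≈ -1.3
CH₃CH₂–OPO(OH)₂ loses H₂PO₄⁻: pKₐ(H₃PO₄) ≈ 2.1
CH₃CH₂–OAc loses AcO⁻: pKₐ(CH₃COOH) ≈ 4.8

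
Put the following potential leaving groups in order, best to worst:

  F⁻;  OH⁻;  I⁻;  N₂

N₂ > I⁻ > F⁻ > OH⁻

The more stable X⁻ (or X) is on its own — i.e. the weaker a base it is — the better a leaving group it makes.
N₂: no meaningful conjugate acid; N₂ departs as an exceptionally stable neutral molecule
I⁻: pKₐ(HI) ≈ -10 — large, highly polarisable; very weak base
F⁻: pKₐ(HF) ≈ 3.2
OH⁻: pKₐ(H₂O) ≈ 15.7 — strong base; essentially never leaves without prior activation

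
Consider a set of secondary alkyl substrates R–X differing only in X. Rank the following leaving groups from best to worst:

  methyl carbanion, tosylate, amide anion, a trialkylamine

tosylate > a trialkylamine > amide anion > methyl carbanion

The more stable X⁻ (or X) is on its own — i.e. the weaker a base it is — the better a leaving group it makes.
tosylate: pKₐ(p-CH₃C₆H₄SO₃H (TsOH)) ≈ -2.8
a trialkylamine: pKₐ(R'₃NH⁺) ≈ 10.7
amide anion: pKₐ(NH₃) ≈ 38
methyl carbanion: pKₐ(CH₄) ≈ 48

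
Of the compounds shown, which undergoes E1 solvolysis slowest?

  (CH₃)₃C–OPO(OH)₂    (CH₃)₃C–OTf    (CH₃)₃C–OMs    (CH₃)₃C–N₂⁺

(CH₃)₃C–OPO(OH)₂

The skeletons are identical, so relative rate is governed entirely by leaving-group ability.
The more stable X⁻ (or X) is on its own — i.e. the weaker a base it is — the better a leaving group it makes.
(CH₃)₃C–N₂⁺ loses N₂: no meaningful conjugate acid; N₂ departs as an exceptionally stable neutral molecule
(CH₃)₃C–OTf loses OTf⁻: pKₐ(CF₃SO₃H (triflic acid)) ≈ -14
(CH₃)₃C–OMs loses OMs⁻: pKₐ(CH₃SO₃H (MsOH)) ≈ -1.9
(CH₃)₃C–OPO(OH)₂ loses H₂PO₄⁻: pKₐ(H₃PO₄) ≈ 2.1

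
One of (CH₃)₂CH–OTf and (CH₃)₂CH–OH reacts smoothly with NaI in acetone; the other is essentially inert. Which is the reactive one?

From (CH₃)₂CH–OH the departing group would be OH⁻ (pKₐ(H₂O) ≈ 15.7). Strong base; essentially never leaves without prior activation.
From (CH₃)₂CH–OTf the leaving group is OTf⁻ (pKₐ(CF₃SO₃H (triflic acid)) ≈ -14). Charge spread over three oxygens and a CF₃ group; the premier leaving group in synthesis.
(In practice (CH₃)₂CH–OTf is made from (CH₃)₂CH–OH by treatment with Tf₂O / 2,6-lutidine, converting the hydroxyl into a triflate.)

(CH₃)₂CH–OTf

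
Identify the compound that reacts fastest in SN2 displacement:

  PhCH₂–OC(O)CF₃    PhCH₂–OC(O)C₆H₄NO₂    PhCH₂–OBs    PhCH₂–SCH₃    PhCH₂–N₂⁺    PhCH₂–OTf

PhCH₂–N₂⁺

The skeletons are identical, so relative rate is governed entirely by leaving-group ability.
Leaving-group ability tracks the stability of the departed species; conjugate-acid pKₐ is the usual yardstick (lower pKₐ → better LG).
PhCH₂–N₂⁺ loses N₂: no meaningful conjugate acid; N₂ departs as an exceptionally stable neutral molecule
PhCH₂–OTf loses OTf⁻: pKₐ(CF₃SO₃H (triflic acid)) ≈ -14
PhCH₂–OBs loses OBs⁻: pKₐ(p-BrC₆H₄SO₃H) ≈ -2.8
PhCH₂–OC(O)CF₃ loses CF₃COO⁻: pKₐ(CF₃COOH) ≈ 0.2
PhCH₂–OC(O)C₆H₄NO₂ loses p-O₂N–C₆H₄–COO⁻: pKₐ(p-nitrobenzoic acid) ≈ 3.4
PhCH₂–SCH₃ loses RS⁻: pKₐ(RSH (a thiol)) ≈ 10.5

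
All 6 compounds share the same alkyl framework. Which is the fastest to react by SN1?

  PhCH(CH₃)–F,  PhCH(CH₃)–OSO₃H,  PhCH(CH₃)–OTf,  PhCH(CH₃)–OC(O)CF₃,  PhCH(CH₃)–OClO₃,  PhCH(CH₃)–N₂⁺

With the same alkyl group throughout, only the leaving group differentiates the rates.
Rank by basicity of the departing species: weakest base leaves most easily.
PhCH(CH₃)–N₂⁺ loses N₂: no meaningful conjugate acid; N₂ departs as an exceptionally stable neutral molecule
PhCH(CH₃)–OTf loses OTf⁻: pKₐ(CF₃SO₃H (triflic acid)) ≈ -14
PhCH(CH₃)–OClO₃ loses ClO₄⁻: pKₐ(HClO₄) ≈ -10
PhCH(CH₃)–OSO₃H loses HSO₄⁻: pKₐ(H₂SO₄) ≈ -3
PhCH(CH₃)–OC(O)CF₃ loses CF₃COO⁻: pKₐ(CF₃COOH) ≈ 0.2
PhCH(CH₃)–F loses F⁻: pKₐ(HF) ≈ 3.2

PhCH(CH₃)–N₂⁺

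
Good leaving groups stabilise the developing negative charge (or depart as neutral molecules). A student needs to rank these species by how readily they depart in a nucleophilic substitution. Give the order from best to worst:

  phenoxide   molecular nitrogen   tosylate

molecular nitrogen > tosylate > phenoxide

Leaving-group ability tracks the stability of the departed species; conjugate-acid pKₐ is the usual yardstick (lower pKₐ → better LG).
molecular nitrogen: no meaningful conjugate acid; N₂ departs as an exceptionally stable neutral molecule
tosylate: pKₐ(p-CH₃C₆H₄SO₃H (TsOH)) ≈ -2.8
phenoxide: pKₐ(C₆H₅OH (phenol)) ≈ 10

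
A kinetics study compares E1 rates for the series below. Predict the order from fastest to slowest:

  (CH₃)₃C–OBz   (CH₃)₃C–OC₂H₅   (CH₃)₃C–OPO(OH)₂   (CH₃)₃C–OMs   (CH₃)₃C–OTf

Same R in every case — rank the leaving groups.
The more stable X⁻ (or X) is on its own — i.e. the weaker a base it is — the better a leaving group it makes.
(CH₃)₃C–OTf loses OTf⁻: pKₐ(CF₃SO₃H (triflic acid)) ≈ -14
(CH₃)₃C–OMs loses OMs⁻: pKₐ(CH₃SO₃H (MsOH)) ≈ -1.9
(CH₃)₃C–OPO(OH)₂ loses H₂PO₄⁻: pKₐ(H₃PO₄) ≈ 2.1
(CH₃)₃C–OBz loses PhCOO⁻: pKₐ(C₆H₅COOH) ≈ 4.2
(CH₃)₃C–OC₂H₅ loses CH₃CH₂O⁻: pKₐ(CH₃CH₂OH) ≈ 16

(CH₃)₃C–OTf > (CH₃)₃C–OMs > (CH₃)₃C–OPO(OH)₂ > (CH₃)₃C–OBz > (CH₃)₃C–OC₂H₅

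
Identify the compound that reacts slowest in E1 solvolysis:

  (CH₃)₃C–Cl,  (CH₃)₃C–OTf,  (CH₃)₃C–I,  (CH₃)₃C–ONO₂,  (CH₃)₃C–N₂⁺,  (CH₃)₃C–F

The skeletons are identical, so relative rate is governed entirely by leaving-group ability.
A good leaving group is a weak base: the lower the pKₐ of its conjugate acid, the more readily it departs.
(CH₃)₃C–N₂⁺ loses N₂: no meaningful conjugate acid; N₂ departs as an exceptionally stable neutral molecule
(CH₃)₃C–OTf loses OTf⁻: pKₐ(CF₃SO₃H (triflic acid)) ≈ -14
(CH₃)₃C–I loses I⁻: pKₐ(HI) ≈ -10
(CH₃)₃C–Cl loses Cl⁻: pKₐ(HCl) ≈ -7
(CH₃)₃C–ONO₂ loses NO₃⁻: pKₐ(HNO₃) ≈ -1.3
(CH₃)₃C–F loses F⁻: pKₐ(HF) ≈ 3.2

(CH₃)₃C–F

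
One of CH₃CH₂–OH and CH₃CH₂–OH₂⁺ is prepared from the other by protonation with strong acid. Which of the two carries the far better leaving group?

CH₃CH₂–OH₂⁺

From CH₃CH₂–OH the departing group would be OH⁻ (pKₐ(H₂O) ≈ 15.7). Strong base; essentially never leaves without prior activation.
From CH₃CH₂–OH₂⁺ the leaving group is H₂O (pKₐ(H₃O⁺) ≈ -1.7). Neutral; leaves from a protonated alcohol (R–OH₂⁺).
Protonation with strong acid works by converting the leaving group from hydroxide to neutral water, making CH₃CH₂–OH₂⁺ enormously more reactive.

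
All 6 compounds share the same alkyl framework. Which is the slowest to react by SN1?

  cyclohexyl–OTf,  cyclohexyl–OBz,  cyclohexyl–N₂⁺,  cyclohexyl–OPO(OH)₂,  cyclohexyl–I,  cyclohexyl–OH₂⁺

With the same alkyl group throughout, only the leaving group differentiates the rates.
The more stable X⁻ (or X) is on its own — i.e. the weaker a base it is — the better a leaving group it makes.
cyclohexyl–N₂⁺ loses N₂: no meaningful conjugate acid; N₂ departs as an exceptionally stable neutral molecule
cyclohexyl–OTf loses OTf⁻: pKₐ(CF₃SO₃H (triflic acid)) ≈ -14
cyclohexyl–I loses I⁻: pKₐ(HI) ≈ -10
cyclohexyl–OH₂⁺ loses H₂O: pKₐ(H₃O⁺) ≈ -1.7
cyclohexyl–OPO(OH)₂ loses H₂PO₄⁻: pKₐ(H₃PO₄) ≈ 2.1
cyclohexyl–OBz loses PhCOO⁻: pKₐ(C₆H₅COOH) ≈ 4.2

cyclohexyl–OBz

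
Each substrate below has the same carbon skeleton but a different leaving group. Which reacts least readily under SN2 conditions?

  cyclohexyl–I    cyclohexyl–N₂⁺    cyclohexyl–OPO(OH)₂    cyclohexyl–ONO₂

cyclohexyl–OPO(OH)₂

Identical carbon frameworks mean the comparison reduces to leaving-group quality.
Leaving-group ability tracks the stability of the departed species; conjugate-acid pKₐ is the usual yardstick (lower pKₐ → better LG).
cyclohexyl–N₂⁺ loses N₂: no meaningful conjugate acid; N₂ departs as an exceptionally stable neutral molecule
cyclohexyl–I loses I⁻: pKₐ(HI) ≈ -10
cyclohexyl–ONO₂ loses NO₃⁻: pKₐ(HNO₃) ≈ -1.3
cyclohexyl–OPO(OH)₂ loses H₂PO₄⁻: pKₐ(H₃PO₄) ≈ 2.1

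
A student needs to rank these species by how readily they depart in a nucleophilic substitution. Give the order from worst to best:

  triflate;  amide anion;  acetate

A good leaving group is a weak base: the lower the pKₐ of its conjugate acid, the more readily it departs.
triflate: pKₐ(CF₃SO₃H (triflic acid)) ≈ -14 — charge spread over three oxygens and a CF₃ group; the premier leaving group in synthesis
acetate: pKₐ(CH₃COOH) ≈ 4.8
amide anion: pKₐ(NH₃) ≈ 38 — extremely strong base; never a leaving group
Reversing gives the worst-to-best order requested.

amide anion < acetate < triflate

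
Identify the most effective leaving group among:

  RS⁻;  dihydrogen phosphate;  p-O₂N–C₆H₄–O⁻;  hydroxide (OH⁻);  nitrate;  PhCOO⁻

nitrate: pKₐ(HNO₃) ≈ -1.3
dihydrogen phosphate: pKₐ(H₃PO₄) ≈ 2.1
PhCOO⁻: pKₐ(C₆H₅COOH) ≈ 4.2
p-O₂N–C₆H₄–O⁻: pKₐ(p-nitrophenol) ≈ 7.2
RS⁻: pKₐ(RSH (a thiol)) ≈ 10.5
hydroxide (OH⁻): pKₐ(H₂O) ≈ 15.7

nitrate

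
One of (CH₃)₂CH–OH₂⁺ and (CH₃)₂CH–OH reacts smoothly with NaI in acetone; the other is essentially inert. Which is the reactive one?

From (CH₃)₂CH–OH the departing group would be OH⁻ (pKₐ(H₂O) ≈ 15.7). Strong base; essentially never leaves without prior activation.
From (CH₃)₂CH–OH₂⁺ the leaving group is H₂O (pKₐ(H₃O⁺) ≈ -1.7). Neutral; leaves from a protonated alcohol (R–OH₂⁺).
(In practice (CH₃)₂CH–OH₂⁺ is made from (CH₃)₂CH–OH by protonation with strong acid, converting the leaving group from hydroxide to neutral water.)

(CH₃)₂CH–OH₂⁺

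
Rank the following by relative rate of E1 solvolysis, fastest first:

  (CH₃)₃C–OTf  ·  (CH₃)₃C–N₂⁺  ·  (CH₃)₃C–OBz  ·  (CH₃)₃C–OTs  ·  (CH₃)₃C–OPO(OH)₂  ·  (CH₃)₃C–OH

(CH₃)₃C–N₂⁺ > (CH₃)₃C–OTf > (CH₃)₃C–OTs > (CH₃)₃C–OPO(OH)₂ > (CH₃)₃C–OBz > (CH₃)₃C–OH

Identical carbon frameworks mean the comparison reduces to leaving-group quality.
The more stable X⁻ (or X) is on its own — i.e. the weaker a base it is — the better a leaving group it makes.
(CH₃)₃C–N₂⁺ loses N₂: no meaningful conjugate acid; N₂ departs as an exceptionally stable neutral molecule
(CH₃)₃C–OTf loses OTf⁻: pKₐ(CF₃SO₃H (triflic acid)) ≈ -14
(CH₃)₃C–OTs loses OTs⁻: pKₐ(p-CH₃C₆H₄SO₃H (TsOH)) ≈ -2.8
(CH₃)₃C–OPO(OH)₂ loses H₂PO₄⁻: pKₐ(H₃PO₄) ≈ 2.1
(CH₃)₃C–OBz loses PhCOO⁻: pKₐ(C₆H₅COOH) ≈ 4.2
(CH₃)₃C–OH loses OH⁻: pKₐ(H₂O) ≈ 15.7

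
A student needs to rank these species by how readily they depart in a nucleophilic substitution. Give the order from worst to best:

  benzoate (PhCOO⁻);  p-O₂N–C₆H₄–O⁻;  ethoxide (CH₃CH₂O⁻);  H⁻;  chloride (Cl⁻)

H⁻ < ethoxide (CH₃CH₂O⁻) < p-O₂N–C₆H₄–O⁻ < benzoate (PhCOO⁻) < chloride (Cl⁻)

chloride (Cl⁻): pKₐ(HCl) ≈ -7
benzoate (PhCOO⁻): pKₐ(C₆H₅COOH) ≈ 4.2
p-O₂N–C₆H₄–O⁻: pKₐ(p-nitrophenol) ≈ 7.2
ethoxide (CH₃CH₂O⁻): pKₐ(CH₃CH₂OH) ≈ 16
H⁻: pKₐ(H₂) ≈ 36
Listed from poorest to best leaving group as asked.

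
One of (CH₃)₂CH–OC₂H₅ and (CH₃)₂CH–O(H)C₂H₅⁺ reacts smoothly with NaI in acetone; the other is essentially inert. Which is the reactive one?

From (CH₃)₂CH–OC₂H₅ the departing group would be CH₃CH₂O⁻ (pKₐ(CH₃CH₂OH) ≈ 16). Strong base; alkoxides do not leave unassisted.
From (CH₃)₂CH–O(H)C₂H₅⁺ the leaving group is R'OH (pKₐ(R'OH₂⁺) ≈ -2.4). Neutral; leaves from a protonated ether (an oxonium ion, R–O(H)R'⁺).
(In practice (CH₃)₂CH–O(H)C₂H₅⁺ is made from (CH₃)₂CH–OC₂H₅ by protonation with concentrated HBr, allowing neutral ethanol, rather than ethoxide, to depart.)

(CH₃)₂CH–O(H)C₂H₅⁺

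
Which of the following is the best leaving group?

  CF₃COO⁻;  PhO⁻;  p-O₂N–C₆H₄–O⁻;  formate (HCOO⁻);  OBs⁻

OBs⁻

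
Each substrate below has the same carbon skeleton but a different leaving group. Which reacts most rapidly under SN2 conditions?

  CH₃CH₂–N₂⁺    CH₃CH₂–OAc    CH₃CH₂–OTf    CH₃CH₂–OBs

With the same alkyl group throughout, only the leaving group differentiates the rates.
Leaving-group ability tracks the stability of the departed species; conjugate-acid pKₐ is the usual yardstick (lower pKₐ → better LG).
CH₃CH₂–N₂⁺ loses N₂: no meaningful conjugate acid; N₂ departs as an exceptionally stable neutral molecule
CH₃CH₂–OTf loses OTf⁻: pKₐ(CF₃SO₃H (triflic acid)) ≈ -14
CH₃CH₂–OBs loses OBs⁻: pKₐ(p-BrC₆H₄SO₃H) ≈ -2.8
CH₃CH₂–OAc loses AcO⁻: pKₐ(CH₃COOH) ≈ 4.8

CH₃CH₂–N₂⁺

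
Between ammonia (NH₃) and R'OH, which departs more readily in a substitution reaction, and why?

R'OH is the better leaving group.
pKₐ(R'OH₂⁺) ≈ -2.4 versus pKₐ(NH₄⁺) ≈ 9.2: R'OH is the much weaker base.
Neutral; leaves from a protonated ether (an oxonium ion, R–O(H)R'⁺).

R'OH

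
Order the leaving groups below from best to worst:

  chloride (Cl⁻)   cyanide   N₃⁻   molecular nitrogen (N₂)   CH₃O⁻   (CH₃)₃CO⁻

A good leaving group is a weak base: the lower the pKₐ of its conjugate acid, the more readily it departs.
molecular nitrogen (N₂): no meaningful conjugate acid; N₂ departs as an exceptionally stable neutral molecule
chloride (Cl⁻): pKₐ(HCl) ≈ -7
N₃⁻: pKₐ(HN₃) ≈ 4.7
cyanide: pKₐ(HCN) ≈ 9.2
CH₃O⁻: pKₐ(CH₃OH) ≈ 15.5
(CH₃)₃CO⁻: pKₐ(t-BuOH) ≈ 18

molecular nitrogen (N₂) > chloride (Cl⁻) > N₃⁻ > cyanide > CH₃O⁻ > (CH₃)₃CO⁻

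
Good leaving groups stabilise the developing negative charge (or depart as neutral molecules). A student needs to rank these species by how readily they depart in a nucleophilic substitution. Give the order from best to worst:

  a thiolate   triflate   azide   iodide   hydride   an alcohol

triflate > iodide > an alcohol > azide > a thiolate > hydride

A good leaving group is a weak base: the lower the pKₐ of its conjugate acid, the more readily it departs.
triflate: pKₐ(CF₃SO₃H (triflic acid)) ≈ -14
iodide: pKₐ(HI) ≈ -10
an alcohol: pKₐ(R'OH₂⁺) ≈ -2.4
azide: pKₐ(HN₃) ≈ 4.7
a thiolate: pKₐ(RSH (a thiol)) ≈ 10.5
hydride: pKₐ(H₂) ≈ 36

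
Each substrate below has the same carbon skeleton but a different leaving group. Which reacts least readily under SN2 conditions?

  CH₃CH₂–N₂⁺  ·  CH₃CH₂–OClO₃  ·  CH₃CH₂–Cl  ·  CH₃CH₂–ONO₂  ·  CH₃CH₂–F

Identical carbon frameworks mean the comparison reduces to leaving-group quality.
A good leaving group is a weak base: the lower the pKₐ of its conjugate acid, the more readily it departs.
CH₃CH₂–N₂⁺ loses N₂: no meaningful conjugate acid; N₂ departs as an exceptionally stable neutral molecule
CH₃CH₂–OClO₃ loses ClO₄⁻: pKₐ(HClO₄) ≈ -10
CH₃CH₂–Cl loses Cl⁻: pKₐ(HCl) ≈ -7
CH₃CH₂–ONO₂ loses NO₃⁻: pKₐ(HNO₃) ≈ -1.3
CH₃CH₂–F loses F⁻: pKₐ(HF) ≈ 3.2

CH₃CH₂–F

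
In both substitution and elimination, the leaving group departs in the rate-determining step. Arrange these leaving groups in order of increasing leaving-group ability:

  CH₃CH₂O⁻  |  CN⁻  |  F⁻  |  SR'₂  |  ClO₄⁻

CH₃CH₂O⁻ < CN⁻ < F⁻ < SR'₂ < ClO₄⁻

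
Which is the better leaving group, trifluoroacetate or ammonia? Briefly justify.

trifluoroacetate

trifluoroacetate is the better leaving group.
pKₐ(CF₃COOH) ≈ 0.2 versus pKₐ(NH₄⁺) ≈ 9.2: trifluoroacetate is the much weaker base.
Strongly electron-withdrawing CF₃ stabilises the carboxylate.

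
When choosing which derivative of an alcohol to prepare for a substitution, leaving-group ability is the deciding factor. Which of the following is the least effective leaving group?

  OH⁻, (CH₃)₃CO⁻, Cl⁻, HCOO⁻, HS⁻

(CH₃)₃CO⁻

Cl⁻: pKₐ(HCl) ≈ -7
HCOO⁻: pKₐ(HCOOH) ≈ 3.8
HS⁻: pKₐ(H₂S) ≈ 7
OH⁻: pKₐ(H₂O) ≈ 15.7
(CH₃)₃CO⁻: pKₐ(t-BuOH) ≈ 18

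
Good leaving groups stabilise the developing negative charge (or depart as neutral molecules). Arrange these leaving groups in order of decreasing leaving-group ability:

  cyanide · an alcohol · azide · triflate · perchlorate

Leaving-group ability tracks the stability of the departed species; conjugate-acid pKₐ is the usual yardstick (lower pKₐ → better LG).
triflate: pKₐ(CF₃SO₃H (triflic acid)) ≈ -14
perchlorate: pKₐ(HClO₄) ≈ -10
an alcohol: pKₐ(R'OH₂⁺) ≈ -2.4
azide: pKₐ(HN₃) ≈ 4.7
cyanide: pKₐ(HCN) ≈ 9.2

triflate > perchlorate > an alcohol > azide > cyanide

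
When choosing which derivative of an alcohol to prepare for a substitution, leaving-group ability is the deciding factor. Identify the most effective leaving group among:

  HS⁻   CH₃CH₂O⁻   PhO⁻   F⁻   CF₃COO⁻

CF₃COO⁻

A good leaving group is a weak base: the lower the pKₐ of its conjugate acid, the more readily it departs.
CF₃COO⁻: pKₐ(CF₃COOH) ≈ 0.2
F⁻: pKₐ(HF) ≈ 3.2
HS⁻: pKₐ(H₂S) ≈ 7
PhO⁻: pKₐ(C₆H₅OH (phenol)) ≈ 10
CH₃CH₂O⁻: pKₐ(CH₃CH₂OH) ≈ 16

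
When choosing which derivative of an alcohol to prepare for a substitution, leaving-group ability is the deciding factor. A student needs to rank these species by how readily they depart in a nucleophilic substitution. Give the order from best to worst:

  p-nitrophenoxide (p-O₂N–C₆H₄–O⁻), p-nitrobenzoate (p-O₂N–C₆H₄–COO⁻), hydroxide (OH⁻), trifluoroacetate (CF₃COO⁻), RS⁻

The more stable X⁻ (or X) is on its own — i.e. the weaker a base it is — the better a leaving group it makes.
trifluoroacetate (CF₃COO⁻): pKₐ(CF₃COOH) ≈ 0.2
p-nitrobenzoate (p-O₂N–C₆H₄–COO⁻): pKₐ(p-nitrobenzoic acid) ≈ 3.4
p-nitrophenoxide (p-O₂N–C₆H₄–O⁻): pKₐ(p-nitrophenol) ≈ 7.2
RS⁻: pKₐ(RSH (a thiol)) ≈ 10.5
hydroxide (OH⁻): pKₐ(H₂O) ≈ 15.7

trifluoroacetate (CF₃COO⁻) > p-nitrobenzoate (p-O₂N–C₆H₄–COO⁻) > p-nitrophenoxide (p-O₂N–C₆H₄–O⁻) > RS⁻ > hydroxide (OH⁻)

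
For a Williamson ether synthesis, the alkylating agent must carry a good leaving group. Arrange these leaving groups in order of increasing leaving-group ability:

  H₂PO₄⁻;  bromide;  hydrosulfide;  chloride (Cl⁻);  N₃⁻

The more stable X⁻ (or X) is on its own — i.e. the weaker a base it is — the better a leaving group it makes.
bromide: pKₐ(HBr) ≈ -9
chloride (Cl⁻): pKₐ(HCl) ≈ -7 — moderately weak base
H₂PO₄⁻: pKₐ(H₃PO₄) ≈ 2.1 — moderate base; biological leaving group after further activation
N₃⁻: pKₐ(HN₃) ≈ 4.7 — linear, resonance-stabilised
hydrosulfide: pKₐ(H₂S) ≈ 7
Reversing gives the worst-to-best order requested.

hydrosulfide < N₃⁻ < H₂PO₄⁻ < chloride (Cl⁻) < bromide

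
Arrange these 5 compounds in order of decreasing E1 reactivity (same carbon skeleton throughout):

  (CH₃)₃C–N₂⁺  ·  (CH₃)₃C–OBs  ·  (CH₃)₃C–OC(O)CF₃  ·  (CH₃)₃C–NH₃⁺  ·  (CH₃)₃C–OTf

Same R in every case — rank the leaving groups.
A good leaving group is a weak base: the lower the pKₐ of its conjugate acid, the more readily it departs.
(CH₃)₃C–N₂⁺ loses N₂: no meaningful conjugate acid; N₂ departs as an exceptionally stable neutral molecule
(CH₃)₃C–OTf loses OTf⁻: pKₐ(CF₃SO₃H (triflic acid)) ≈ -14
(CH₃)₃C–OBs loses OBs⁻: pKₐ(p-BrC₆H₄SO₃H) ≈ -2.8
(CH₃)₃C–OC(O)CF₃ loses CF₃COO⁻: pKₐ(CF₃COOH) ≈ 0.2
(CH₃)₃C–NH₃⁺ loses NH₃: pKₐ(NH₄⁺) ≈ 9.2

(CH₃)₃C–N₂⁺ > (CH₃)₃C–OTf > (CH₃)₃C–OBs > (CH₃)₃C–OC(O)CF₃ > (CH₃)₃C–NH₃⁺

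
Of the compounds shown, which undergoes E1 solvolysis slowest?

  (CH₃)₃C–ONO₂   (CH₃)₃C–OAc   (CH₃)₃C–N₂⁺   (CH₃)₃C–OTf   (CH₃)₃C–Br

(CH₃)₃C–OAc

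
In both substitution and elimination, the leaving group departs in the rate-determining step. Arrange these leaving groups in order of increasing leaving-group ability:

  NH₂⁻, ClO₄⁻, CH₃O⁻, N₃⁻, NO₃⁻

NH₂⁻ < CH₃O⁻ < N₃⁻ < NO₃⁻ < ClO₄⁻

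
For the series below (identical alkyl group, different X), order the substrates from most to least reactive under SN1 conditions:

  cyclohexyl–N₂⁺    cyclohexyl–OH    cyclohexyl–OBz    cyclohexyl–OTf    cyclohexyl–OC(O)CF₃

The skeletons are identical, so relative rate is governed entirely by leaving-group ability.
The more stable X⁻ (or X) is on its own — i.e. the weaker a base it is — the better a leaving group it makes.
cyclohexyl–N₂⁺ loses N₂: no meaningful conjugate acid; N₂ departs as an exceptionally stable neutral molecule
cyclohexyl–OTf loses OTf⁻: pKₐ(CF₃SO₃H (triflic acid)) ≈ -14
cyclohexyl–OC(O)CF₃ loses CF₃COO⁻: pKₐ(CF₃COOH) ≈ 0.2
cyclohexyl–OBz loses PhCOO⁻: pKₐ(C₆H₅COOH) ≈ 4.2
cyclohexyl–OH loses OH⁻: pKₐ(H₂O) ≈ 15.7

cyclohexyl–N₂⁺ > cyclohexyl–OTf > cyclohexyl–OC(O)CF₃ > cyclohexyl–OBz > cyclohexyl–OH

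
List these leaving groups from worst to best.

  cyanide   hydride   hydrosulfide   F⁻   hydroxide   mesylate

The more stable X⁻ (or X) is on its own — i.e. the weaker a base it is — the better a leaving group it makes.
mesylate: pKₐ(CH₃SO₃H (MsOH)) ≈ -1.9
F⁻: pKₐ(HF) ≈ 3.2 — small and strongly basic; the poor halide leaving group
hydrosulfide: pKₐ(H₂S) ≈ 7 — larger and more polarisable than the oxygen analogue
cyanide: pKₐ(HCN) ≈ 9.2 — sp carbon stabilises the charge somewhat, but still a poor LG
hydroxide: pKₐ(H₂O) ≈ 15.7
hydride: pKₐ(H₂) ≈ 36 — extremely strong base; leaves only in special hydride-transfer contexts
The question asks for worst first, so the sequence is read in increasing leaving-group ability.

hydride < hydroxide < cyanide < hydrosulfide < F⁻ < mesylate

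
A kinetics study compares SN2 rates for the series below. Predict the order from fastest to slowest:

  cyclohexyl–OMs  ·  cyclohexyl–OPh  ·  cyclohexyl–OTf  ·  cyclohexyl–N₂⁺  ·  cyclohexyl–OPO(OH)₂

cyclohexyl–N₂⁺ > cyclohexyl–OTf > cyclohexyl–OMs > cyclohexyl–OPO(OH)₂ > cyclohexyl–OPh

Same R in every case — rank the leaving groups.
Rank by basicity of the departing species: weakest base leaves most easily.
cyclohexyl–N₂⁺ loses N₂: no meaningful conjugate acid; N₂ departs as an exceptionally stable neutral molecule
cyclohexyl–OTf loses OTf⁻: pKₐ(CF₃SO₃H (triflic acid)) ≈ -14
cyclohexyl–OMs loses OMs⁻: pKₐ(CH₃SO₃H (MsOH)) ≈ -1.9
cyclohexyl–OPO(OH)₂ loses H₂PO₄⁻: pKₐ(H₃PO₄) ≈ 2.1
cyclohexyl–OPh loses PhO⁻: pKₐ(C₆H₅OH (phenol)) ≈ 10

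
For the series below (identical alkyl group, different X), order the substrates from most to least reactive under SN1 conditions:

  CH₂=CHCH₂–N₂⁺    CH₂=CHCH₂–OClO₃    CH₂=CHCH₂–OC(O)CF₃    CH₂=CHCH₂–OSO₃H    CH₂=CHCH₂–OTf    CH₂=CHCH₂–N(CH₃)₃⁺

Identical carbon frameworks mean the comparison reduces to leaving-group quality.
The more stable X⁻ (or X) is on its own — i.e. the weaker a base it is — the better a leaving group it makes.
CH₂=CHCH₂–N₂⁺ loses N₂: no meaningful conjugate acid; N₂ departs as an exceptionally stable neutral molecule
CH₂=CHCH₂–OTf loses OTf⁻: pKₐ(CF₃SO₃H (triflic acid)) ≈ -14
CH₂=CHCH₂–OClO₃ loses ClO₄⁻: pKₐ(HClO₄) ≈ -10
CH₂=CHCH₂–OSO₃H loses HSO₄⁻: pKₐ(H₂SO₄) ≈ -3
CH₂=CHCH₂–OC(O)CF₃ loses CF₃COO⁻: pKₐ(CF₃COOH) ≈ 0.2
CH₂=CHCH₂–N(CH₃)₃⁺ loses NR'₃: pKₐ(R'₃NH⁺) ≈ 10.7

CH₂=CHCH₂–N₂⁺ > CH₂=CHCH₂–OTf > CH₂=CHCH₂–OClO₃ > CH₂=CHCH₂–OSO₃H > CH₂=CHCH₂–OC(O)CF₃ > CH₂=CHCH₂–N(CH₃)₃⁺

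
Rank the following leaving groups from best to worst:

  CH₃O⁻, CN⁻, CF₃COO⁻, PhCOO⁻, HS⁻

CF₃COO⁻ > PhCOO⁻ > HS⁻ > CN⁻ > CH₃O⁻

CF₃COO⁻: pKₐ(CF₃COOH) ≈ 0.2
PhCOO⁻: pKₐ(C₆H₅COOH) ≈ 4.2
HS⁻: pKₐ(H₂S) ≈ 7
CN⁻: pKₐ(HCN) ≈ 9.2
CH₃O⁻: pKₐ(CH₃OH) ≈ 15.5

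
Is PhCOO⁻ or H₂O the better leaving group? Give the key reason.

H₂O is the better leaving group.
pKₐ(H₃O⁺) ≈ -1.7 versus pKₐ(C₆H₅COOH) ≈ 4.2: H₂O is the much weaker base.
Neutral; leaves from a protonated alcohol (R–OH₂⁺).

H₂O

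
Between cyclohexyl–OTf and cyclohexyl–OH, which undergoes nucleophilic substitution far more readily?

From cyclohexyl–OH the departing group would be OH⁻ (pKₐ(H₂O) ≈ 15.7). Strong base; essentially never leaves without prior activation.
From cyclohexyl–OTf the leaving group is OTf⁻ (pKₐ(CF₃SO₃H (triflic acid)) ≈ -14). Charge spread over three oxygens and a CF₃ group; the premier leaving group in synthesis.
(In practice cyclohexyl–OTf is made from cyclohexyl–OH by treatment with Tf₂O / 2,6-lutidine, converting the hydroxyl into a triflate.)

cyclohexyl–OTf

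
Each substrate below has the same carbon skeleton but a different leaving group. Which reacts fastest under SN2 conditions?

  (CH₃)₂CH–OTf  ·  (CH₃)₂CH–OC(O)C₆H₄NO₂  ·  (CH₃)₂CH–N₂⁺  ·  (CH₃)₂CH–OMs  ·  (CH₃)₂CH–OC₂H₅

(CH₃)₂CH–N₂⁺

The skeletons are identical, so relative rate is governed entirely by leaving-group ability.
Rank by basicity of the departing species: weakest base leaves most easily.
(CH₃)₂CH–N₂⁺ loses N₂: no meaningful conjugate acid; N₂ departs as an exceptionally stable neutral molecule
(CH₃)₂CH–OTf loses OTf⁻: pKₐ(CF₃SO₃H (triflic acid)) ≈ -14
(CH₃)₂CH–OMs loses OMs⁻: pKₐ(CH₃SO₃H (MsOH)) ≈ -1.9
(CH₃)₂CH–OC(O)C₆H₄NO₂ loses p-O₂N–C₆H₄–COO⁻: pKₐ(p-nitrobenzoic acid) ≈ 3.4
(CH₃)₂CH–OC₂H₅ loses CH₃CH₂O⁻: pKₐ(CH₃CH₂OH) ≈ 16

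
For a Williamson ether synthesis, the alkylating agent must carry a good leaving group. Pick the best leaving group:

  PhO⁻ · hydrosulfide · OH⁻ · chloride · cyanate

chloride

A good leaving group is a weak base: the lower the pKₐ of its conjugate acid, the more readily it departs.
chloride: pKₐ(HCl) ≈ -7
cyanate: pKₐ(HOCN) ≈ 3.5
hydrosulfide: pKₐ(H₂S) ≈ 7
PhO⁻: pKₐ(C₆H₅OH (phenol)) ≈ 10
OH⁻: pKₐ(H₂O) ≈ 15.7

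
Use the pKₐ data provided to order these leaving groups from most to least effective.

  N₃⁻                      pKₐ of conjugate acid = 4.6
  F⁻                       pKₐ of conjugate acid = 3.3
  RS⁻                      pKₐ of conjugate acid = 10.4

Lower conjugate-acid pKₐ ⇒ weaker base ⇒ better leaving group.
Sorting by the given values: F⁻ (3.3), N₃⁻ (4.6), RS⁻ (10.4).

F⁻ > N₃⁻ > RS⁻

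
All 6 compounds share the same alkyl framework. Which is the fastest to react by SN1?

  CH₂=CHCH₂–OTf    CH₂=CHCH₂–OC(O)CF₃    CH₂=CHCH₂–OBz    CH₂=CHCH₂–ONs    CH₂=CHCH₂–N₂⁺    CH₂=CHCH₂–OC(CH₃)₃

Identical carbon frameworks mean the comparison reduces to leaving-group quality.
Leaving-group ability tracks the stability of the departed species; conjugate-acid pKₐ is the usual yardstick (lower pKₐ → better LG).
CH₂=CHCH₂–N₂⁺ loses N₂: no meaningful conjugate acid; N₂ departs as an exceptionally stable neutral molecule
CH₂=CHCH₂–OTf loses OTf⁻: pKₐ(CF₃SO₃H (triflic acid)) ≈ -14
CH₂=CHCH₂–ONs loses ONs⁻: pKₐ(p-O₂NC₆H₄SO₃H) ≈ -3.5
CH₂=CHCH₂–OC(O)CF₃ loses CF₃COO⁻: pKₐ(CF₃COOH) ≈ 0.2
CH₂=CHCH₂–OBz loses PhCOO⁻: pKₐ(C₆H₅COOH) ≈ 4.2
CH₂=CHCH₂–OC(CH₃)₃ loses (CH₃)₃CO⁻: pKₐ(t-BuOH) ≈ 18

CH₂=CHCH₂–N₂⁺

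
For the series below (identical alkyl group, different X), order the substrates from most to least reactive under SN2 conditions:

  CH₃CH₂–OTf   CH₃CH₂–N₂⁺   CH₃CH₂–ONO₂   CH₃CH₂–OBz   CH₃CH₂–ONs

CH₃CH₂–N₂⁺ > CH₃CH₂–OTf > CH₃CH₂–ONs > CH₃CH₂–ONO₂ > CH₃CH₂–OBz

Identical carbon frameworks mean the comparison reduces to leaving-group quality.
The more stable X⁻ (or X) is on its own — i.e. the weaker a base it is — the better a leaving group it makes.
CH₃CH₂–N₂⁺ loses N₂: no meaningful conjugate acid; N₂ departs as an exceptionally stable neutral molecule
CH₃CH₂–OTf loses OTf⁻: pKₐ(CF₃SO₃H (triflic acid)) ≈ -14
CH₃CH₂–ONs loses ONs⁻: pKₐ(p-O₂NC₆H₄SO₃H) ≈ -3.5
CH₃CH₂–ONO₂ loses NO₃⁻: pKₐ(HNO₃) ≈ -1.3
CH₃CH₂–OBz loses PhCOO⁻: pKₐ(C₆H₅COOH) ≈ 4.2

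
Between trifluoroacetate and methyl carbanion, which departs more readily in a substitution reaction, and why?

trifluoroacetate

trifluoroacetate is the better leaving group.
pKₐ(CF₃COOH) ≈ 0.2 versus pKₐ(CH₄) ≈ 48: trifluoroacetate is the much weaker base.
Strongly electron-withdrawing CF₃ stabilises the carboxylate.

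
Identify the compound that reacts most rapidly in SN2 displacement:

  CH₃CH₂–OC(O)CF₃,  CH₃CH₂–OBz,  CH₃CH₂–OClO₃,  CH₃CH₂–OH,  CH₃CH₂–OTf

CH₃CH₂–OTf

Same R in every case — rank the leaving groups.
A good leaving group is a weak base: the lower the pKₐ of its conjugate acid, the more readily it departs.
CH₃CH₂–OTf loses OTf⁻: pKₐ(CF₃SO₃H (triflic acid)) ≈ -14
CH₃CH₂–OClO₃ loses ClO₄⁻: pKₐ(HClO₄) ≈ -10
CH₃CH₂–OC(O)CF₃ loses CF₃COO⁻: pKₐ(CF₃COOH) ≈ 0.2
CH₃CH₂–OBz loses PhCOO⁻: pKₐ(C₆H₅COOH) ≈ 4.2
CH₃CH₂–OH loses OH⁻: pKₐ(H₂O) ≈ 15.7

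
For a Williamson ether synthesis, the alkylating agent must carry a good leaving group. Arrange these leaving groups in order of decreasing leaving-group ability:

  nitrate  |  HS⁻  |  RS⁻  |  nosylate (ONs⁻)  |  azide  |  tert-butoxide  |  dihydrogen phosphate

Leaving-group ability tracks the stability of the departed species; conjugate-acid pKₐ is the usual yardstick (lower pKₐ → better LG).
nosylate (ONs⁻): pKₐ(p-O₂NC₆H₄SO₃H) ≈ -3.5
nitrate: pKₐ(HNO₃) ≈ -1.3
dihydrogen phosphate: pKₐ(H₃PO₄) ≈ 2.1
azide: pKₐ(HN₃) ≈ 4.7
HS⁻: pKₐ(H₂S) ≈ 7
RS⁻: pKₐ(RSH (a thiol)) ≈ 10.5
tert-butoxide: pKₐ(t-BuOH) ≈ 18

nosylate (ONs⁻) > nitrate > dihydrogen phosphate > azide > HS⁻ > RS⁻ > tert-butoxide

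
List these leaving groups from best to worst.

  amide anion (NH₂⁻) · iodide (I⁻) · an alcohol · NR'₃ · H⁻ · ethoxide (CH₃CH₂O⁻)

iodide (I⁻) > an alcohol > NR'₃ > ethoxide (CH₃CH₂O⁻) > H⁻ > amide anion (NH₂⁻)

The more stable X⁻ (or X) is on its own — i.e. the weaker a base it is — the better a leaving group it makes.
iodide (I⁻): pKₐ(HI) ≈ -10 — large, highly polarisable; very weak base
an alcohol: pKₐ(R'OH₂⁺) ≈ -2.4 — neutral; leaves from a protonated ether (an oxonium ion, R–O(H)R'⁺)
NR'₃: pKₐ(R'₃NH⁺) ≈ 10.7 — neutral but still a fairly strong base; Hofmann-elimination LG
ethoxide (CH₃CH₂O⁻): pKₐ(CH₃CH₂OH) ≈ 16 — strong base; alkoxides do not leave unassisted
H⁻: pKₐ(H₂) ≈ 36 — extremely strong base; leaves only in special hydride-transfer contexts
amide anion (NH₂⁻): pKₐ(NH₃) ≈ 38 — extremely strong base; never a leaving group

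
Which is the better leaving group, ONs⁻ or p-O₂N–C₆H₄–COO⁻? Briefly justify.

ONs⁻

ONs⁻ is the better leaving group.
pKₐ(p-O₂NC₆H₄SO₃H) ≈ -3.5 versus pKₐ(p-nitrobenzoic acid) ≈ 3.4: ONs⁻ is the much weaker base.
P-nitro group further stabilises the sulfonate.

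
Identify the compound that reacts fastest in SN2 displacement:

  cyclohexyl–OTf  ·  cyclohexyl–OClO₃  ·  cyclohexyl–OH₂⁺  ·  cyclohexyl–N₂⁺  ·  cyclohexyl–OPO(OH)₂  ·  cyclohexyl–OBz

With the same alkyl group throughout, only the leaving group differentiates the rates.
Rank by basicity of the departing species: weakest base leaves most easily.
cyclohexyl–N₂⁺ loses N₂: no meaningful conjugate acid; N₂ departs as an exceptionally stable neutral molecule
cyclohexyl–OTf loses OTf⁻: pKₐ(CF₃SO₃H (triflic acid)) ≈ -14
cyclohexyl–OClO₃ loses ClO₄⁻: pKₐ(HClO₄) ≈ -10
cyclohexyl–OH₂⁺ loses H₂O: pKₐ(H₃O⁺) ≈ -1.7
cyclohexyl–OPO(OH)₂ loses H₂PO₄⁻: pKₐ(H₃PO₄) ≈ 2.1
cyclohexyl–OBz loses PhCOO⁻: pKₐ(C₆H₅COOH) ≈ 4.2

cyclohexyl–N₂⁺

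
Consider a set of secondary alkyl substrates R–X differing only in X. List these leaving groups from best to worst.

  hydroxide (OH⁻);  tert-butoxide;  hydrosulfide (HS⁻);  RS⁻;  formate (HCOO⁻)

Rank by basicity of the departing species: weakest base leaves most easily.
formate (HCOO⁻): pKₐ(HCOOH) ≈ 3.8 — resonance-stabilised carboxylate
hydrosulfide (HS⁻): pKₐ(H₂S) ≈ 7 — larger and more polarisable than the oxygen analogue
RS⁻: pKₐ(RSH (a thiol)) ≈ 10.5 — moderately basic; rarely leaves without activation
hydroxide (OH⁻): pKₐ(H₂O) ≈ 15.7
tert-butoxide: pKₐ(t-BuOH) ≈ 18 — bulky, strongly basic alkoxide

formate (HCOO⁻) > hydrosulfide (HS⁻) > RS⁻ > hydroxide (OH⁻) > tert-butoxide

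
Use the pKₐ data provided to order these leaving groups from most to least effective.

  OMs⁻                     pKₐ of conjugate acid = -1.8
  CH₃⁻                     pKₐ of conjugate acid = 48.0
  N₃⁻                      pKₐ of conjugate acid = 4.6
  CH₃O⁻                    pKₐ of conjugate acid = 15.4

OMs⁻ > N₃⁻ > CH₃O⁻ > CH₃⁻

Lower conjugate-acid pKₐ ⇒ weaker base ⇒ better leaving group.
Sorting by the given values: OMs⁻ (-1.8), N₃⁻ (4.6), CH₃O⁻ (15.4), CH₃⁻ (48.0).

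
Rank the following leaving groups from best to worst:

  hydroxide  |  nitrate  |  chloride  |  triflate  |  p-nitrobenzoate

triflate > chloride > nitrate > p-nitrobenzoate > hydroxide

The more stable X⁻ (or X) is on its own — i.e. the weaker a base it is — the better a leaving group it makes.
triflate: pKₐ(CF₃SO₃H (triflic acid)) ≈ -14 — charge spread over three oxygens and a CF₃ group; the premier leaving group in synthesis
chloride: pKₐ(HCl) ≈ -7 — moderately weak base
nitrate: pKₐ(HNO₃) ≈ -1.3 — resonance-delocalised over three oxygens
p-nitrobenzoate: pKₐ(p-nitrobenzoic acid) ≈ 3.4
hydroxide: pKₐ(H₂O) ≈ 15.7 — strong base; essentially never leaves without prior activation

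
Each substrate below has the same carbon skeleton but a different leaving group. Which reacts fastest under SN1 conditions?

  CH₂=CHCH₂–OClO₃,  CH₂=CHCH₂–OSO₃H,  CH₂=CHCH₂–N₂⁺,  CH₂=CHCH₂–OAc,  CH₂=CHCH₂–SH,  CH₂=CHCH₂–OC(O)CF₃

CH₂=CHCH₂–N₂⁺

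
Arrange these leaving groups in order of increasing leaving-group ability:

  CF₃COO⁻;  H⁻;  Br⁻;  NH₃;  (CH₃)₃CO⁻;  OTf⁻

The more stable X⁻ (or X) is on its own — i.e. the weaker a base it is — the better a leaving group it makes.
OTf⁻: pKₐ(CF₃SO₃H (triflic acid)) ≈ -14
Br⁻: pKₐ(HBr) ≈ -9
CF₃COO⁻: pKₐ(CF₃COOH) ≈ 0.2
NH₃: pKₐ(NH₄⁺) ≈ 9.2
(CH₃)₃CO⁻: pKₐ(t-BuOH) ≈ 18
H⁻: pKₐ(H₂) ≈ 36
The question asks for worst first, so the sequence is read in increasing leaving-group ability.

H⁻ < (CH₃)₃CO⁻ < NH₃ < CF₃COO⁻ < Br⁻ < OTf⁻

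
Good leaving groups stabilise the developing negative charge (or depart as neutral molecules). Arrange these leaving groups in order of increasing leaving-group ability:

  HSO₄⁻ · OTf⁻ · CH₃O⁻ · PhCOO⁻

A good leaving group is a weak base: the lower the pKₐ of its conjugate acid, the more readily it departs.
OTf⁻: pKₐ(CF₃SO₃H (triflic acid)) ≈ -14
HSO₄⁻: pKₐ(H₂SO₄) ≈ -3
PhCOO⁻: pKₐ(C₆H₅COOH) ≈ 4.2
CH₃O⁻: pKₐ(CH₃OH) ≈ 15.5
Listed from poorest to best leaving group as asked.

CH₃O⁻ < PhCOO⁻ < HSO₄⁻ < OTf⁻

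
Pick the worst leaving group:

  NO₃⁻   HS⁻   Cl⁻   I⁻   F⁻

HS⁻

Leaving-group ability tracks the stability of the departed species; conjugate-acid pKₐ is the usual yardstick (lower pKₐ → better LG).
I⁻: pKₐ(HI) ≈ -10
Cl⁻: pKₐ(HCl) ≈ -7
NO₃⁻: pKₐ(HNO₃) ≈ -1.3
F⁻: pKₐ(HF) ≈ 3.2
HS⁻: pKₐ(H₂S) ≈ 7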